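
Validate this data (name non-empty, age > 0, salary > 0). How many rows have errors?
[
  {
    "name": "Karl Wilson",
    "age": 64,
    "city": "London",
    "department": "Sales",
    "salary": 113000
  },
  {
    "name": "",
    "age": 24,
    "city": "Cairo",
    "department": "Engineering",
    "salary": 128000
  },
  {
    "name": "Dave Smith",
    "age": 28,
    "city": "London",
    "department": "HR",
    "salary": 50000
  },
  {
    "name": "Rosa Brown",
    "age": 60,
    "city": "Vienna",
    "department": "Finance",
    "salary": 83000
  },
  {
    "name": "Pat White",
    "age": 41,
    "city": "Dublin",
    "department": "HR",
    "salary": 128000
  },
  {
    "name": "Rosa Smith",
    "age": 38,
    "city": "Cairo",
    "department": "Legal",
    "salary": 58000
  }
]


Validating 6 records:
Rules: name non-empty, age > 0, salary > 0

  Row 1 (Karl Wilson): OK
  Row 2 (???): empty name
  Row 3 (Dave Smith): OK
  Row 4 (Rosa Brown): OK
  Row 5 (Pat White): OK
  Row 6 (Rosa Smith): OK

Total errors: 1

1 errors


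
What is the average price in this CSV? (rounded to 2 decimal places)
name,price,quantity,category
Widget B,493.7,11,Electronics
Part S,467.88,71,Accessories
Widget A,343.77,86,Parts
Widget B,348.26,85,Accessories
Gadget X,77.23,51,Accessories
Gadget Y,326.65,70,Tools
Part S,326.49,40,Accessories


Computing average price:
Values: [493.7, 467.88, 343.77, 348.26, 77.23, 326.65, 326.49]
Sum = 2383.98
Count = 7
Average = 2383.98/7 ≈ 340.57 (rounded to 2 decimal places)

340.57


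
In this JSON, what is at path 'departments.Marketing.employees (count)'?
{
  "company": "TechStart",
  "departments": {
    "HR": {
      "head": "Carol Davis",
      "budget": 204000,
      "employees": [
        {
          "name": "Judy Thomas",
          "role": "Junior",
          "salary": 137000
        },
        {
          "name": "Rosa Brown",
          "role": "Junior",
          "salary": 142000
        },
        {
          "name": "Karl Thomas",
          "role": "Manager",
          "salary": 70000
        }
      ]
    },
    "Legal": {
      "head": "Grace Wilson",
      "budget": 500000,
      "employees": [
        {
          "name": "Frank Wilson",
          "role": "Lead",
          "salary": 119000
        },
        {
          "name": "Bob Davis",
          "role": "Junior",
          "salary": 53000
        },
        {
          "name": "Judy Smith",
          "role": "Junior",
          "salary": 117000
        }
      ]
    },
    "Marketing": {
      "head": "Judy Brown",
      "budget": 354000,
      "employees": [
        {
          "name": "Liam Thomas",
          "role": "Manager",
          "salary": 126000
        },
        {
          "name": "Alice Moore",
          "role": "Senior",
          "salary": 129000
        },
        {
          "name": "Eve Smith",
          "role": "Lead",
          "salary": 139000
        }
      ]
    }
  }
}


Path: departments.Marketing.employees (count)

Navigate:
  -> departments
  -> Marketing
  -> employees (array, length 3)

3


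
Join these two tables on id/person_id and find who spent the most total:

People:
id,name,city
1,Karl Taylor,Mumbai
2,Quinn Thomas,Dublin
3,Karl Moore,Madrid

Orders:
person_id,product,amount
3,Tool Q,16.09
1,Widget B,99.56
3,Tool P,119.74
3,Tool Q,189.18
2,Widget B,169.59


Join on: people.id = orders.person_id

Joined rows:
  Karl Moore (Madrid) bought Tool Q for $16.09
  Karl Taylor (Mumbai) bought Widget B for $99.56
  Karl Moore (Madrid) bought Tool P for $119.74
  Karl Moore (Madrid) bought Tool Q for $189.18
  Quinn Thomas (Dublin) bought Widget B for $169.59

Total per person:
  Karl Moore: $325.01
  Quinn Thomas: $169.59
  Karl Taylor: $99.56

Top spender: Karl Moore ($325.01)

Karl Moore ($325.01)


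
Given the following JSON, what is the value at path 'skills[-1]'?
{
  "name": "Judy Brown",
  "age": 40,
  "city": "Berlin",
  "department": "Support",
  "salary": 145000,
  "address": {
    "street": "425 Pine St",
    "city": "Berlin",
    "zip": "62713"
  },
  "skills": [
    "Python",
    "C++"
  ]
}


Query: skills[-1]
Path: skills -> last element
Value: C++

C++


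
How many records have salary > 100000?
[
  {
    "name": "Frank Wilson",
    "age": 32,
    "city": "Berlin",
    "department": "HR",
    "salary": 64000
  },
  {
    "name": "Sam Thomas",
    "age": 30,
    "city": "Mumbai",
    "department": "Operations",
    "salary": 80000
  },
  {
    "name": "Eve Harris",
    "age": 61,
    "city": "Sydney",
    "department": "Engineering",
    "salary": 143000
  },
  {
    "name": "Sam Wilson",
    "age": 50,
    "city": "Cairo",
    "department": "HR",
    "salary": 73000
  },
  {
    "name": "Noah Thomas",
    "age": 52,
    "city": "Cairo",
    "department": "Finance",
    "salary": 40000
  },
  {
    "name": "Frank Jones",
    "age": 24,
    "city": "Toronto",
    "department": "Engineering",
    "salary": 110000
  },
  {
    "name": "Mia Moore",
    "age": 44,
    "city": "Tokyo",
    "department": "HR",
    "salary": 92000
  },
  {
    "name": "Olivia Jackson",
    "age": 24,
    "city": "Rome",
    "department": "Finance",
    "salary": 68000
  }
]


Data: 8 records
Condition: salary > 100000

Checking each record:
  Frank Wilson: 64000
  Sam Thomas: 80000
  Eve Harris: 143000 MATCH
  Sam Wilson: 73000
  Noah Thomas: 40000
  Frank Jones: 110000 MATCH
  Mia Moore: 92000
  Olivia Jackson: 68000

Count: 2

2


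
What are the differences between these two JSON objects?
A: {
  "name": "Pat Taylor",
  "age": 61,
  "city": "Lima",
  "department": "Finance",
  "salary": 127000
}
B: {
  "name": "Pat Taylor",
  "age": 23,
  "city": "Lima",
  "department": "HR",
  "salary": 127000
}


Comparing each field (in key order):
  name: same
  age: DIFFERENT
  city: same
  department: DIFFERENT
  salary: same
Differences:
  age: 61 -> 23
  department: Finance -> HR

2 field(s) changed

2 changes: age, department


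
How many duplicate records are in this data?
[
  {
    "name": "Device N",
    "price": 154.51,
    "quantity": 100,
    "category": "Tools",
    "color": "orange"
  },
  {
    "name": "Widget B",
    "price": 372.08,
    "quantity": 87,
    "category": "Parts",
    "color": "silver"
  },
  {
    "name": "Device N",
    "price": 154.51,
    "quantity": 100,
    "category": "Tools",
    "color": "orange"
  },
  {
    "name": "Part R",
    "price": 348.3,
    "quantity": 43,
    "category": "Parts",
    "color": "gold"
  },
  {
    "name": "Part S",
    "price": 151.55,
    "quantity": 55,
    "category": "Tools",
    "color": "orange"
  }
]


Checking 5 records for duplicates:

  Row 1: Device N ($154.51, qty 100)
  Row 2: Widget B ($372.08, qty 87)
  Row 3: Device N ($154.51, qty 100) <-- DUPLICATE
  Row 4: Part R ($348.3, qty 43)
  Row 5: Part S ($151.55, qty 55)

Duplicates found: 1
Unique records: 4

1 duplicates, 4 unique


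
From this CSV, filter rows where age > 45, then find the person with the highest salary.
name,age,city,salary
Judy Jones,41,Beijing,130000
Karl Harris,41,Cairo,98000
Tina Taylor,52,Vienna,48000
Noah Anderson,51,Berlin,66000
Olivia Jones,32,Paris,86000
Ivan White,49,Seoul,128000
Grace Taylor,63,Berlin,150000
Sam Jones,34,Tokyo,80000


Filter: age > 45
Sort by: salary (descending)

Filtered records (4):
  Grace Taylor, age 63, salary $150000
  Ivan White, age 49, salary $128000
  Noah Anderson, age 51, salary $66000
  Tina Taylor, age 52, salary $48000

Highest salary: Grace Taylor ($150000)

Grace Taylor


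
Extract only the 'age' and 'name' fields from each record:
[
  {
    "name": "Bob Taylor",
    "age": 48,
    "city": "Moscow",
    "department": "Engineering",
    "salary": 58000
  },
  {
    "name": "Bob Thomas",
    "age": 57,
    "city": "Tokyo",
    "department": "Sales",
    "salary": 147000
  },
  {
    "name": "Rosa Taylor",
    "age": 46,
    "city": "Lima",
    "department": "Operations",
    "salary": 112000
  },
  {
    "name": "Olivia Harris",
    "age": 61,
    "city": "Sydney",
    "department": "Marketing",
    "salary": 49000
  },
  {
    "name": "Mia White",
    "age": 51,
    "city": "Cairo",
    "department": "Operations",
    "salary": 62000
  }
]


Original: 5 records with fields: name, age, city, department, salary
Keep: ['age', 'name']
Drop: ['city', 'department', 'salary']
Result: 5 records, 2 fields each

[
  {
    "age": 48,
    "name": "Bob Taylor"
  },
  {
    "age": 57,
    "name": "Bob Thomas"
  },
  {
    "age": 46,
    "name": "Rosa Taylor"
  },
  {
    "age": 61,
    "name": "Olivia Harris"
  },
  {
    "age": 51,
    "name": "Mia White"
  }
]


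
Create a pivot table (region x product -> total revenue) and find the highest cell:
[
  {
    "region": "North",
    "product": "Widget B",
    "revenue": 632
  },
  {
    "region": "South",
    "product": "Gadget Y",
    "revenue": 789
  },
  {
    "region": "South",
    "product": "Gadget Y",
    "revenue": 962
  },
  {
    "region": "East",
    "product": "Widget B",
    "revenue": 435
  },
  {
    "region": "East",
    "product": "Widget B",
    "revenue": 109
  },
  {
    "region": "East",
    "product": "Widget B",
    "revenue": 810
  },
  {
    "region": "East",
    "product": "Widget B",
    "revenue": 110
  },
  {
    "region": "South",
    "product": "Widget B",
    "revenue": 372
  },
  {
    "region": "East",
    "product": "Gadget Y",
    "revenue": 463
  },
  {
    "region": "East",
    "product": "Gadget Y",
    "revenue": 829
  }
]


Pivot: region (rows) x product (columns) -> total revenue

     Gadget Y      Widget B    
East          1292          1464  
North            0           632  
South         1751           372  

Highest: South / Gadget Y = $1751

South / Gadget Y = $1751


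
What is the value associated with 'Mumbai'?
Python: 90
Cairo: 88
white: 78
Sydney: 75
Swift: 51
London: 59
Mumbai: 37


Looking up key 'Mumbai'
Value: 37

37


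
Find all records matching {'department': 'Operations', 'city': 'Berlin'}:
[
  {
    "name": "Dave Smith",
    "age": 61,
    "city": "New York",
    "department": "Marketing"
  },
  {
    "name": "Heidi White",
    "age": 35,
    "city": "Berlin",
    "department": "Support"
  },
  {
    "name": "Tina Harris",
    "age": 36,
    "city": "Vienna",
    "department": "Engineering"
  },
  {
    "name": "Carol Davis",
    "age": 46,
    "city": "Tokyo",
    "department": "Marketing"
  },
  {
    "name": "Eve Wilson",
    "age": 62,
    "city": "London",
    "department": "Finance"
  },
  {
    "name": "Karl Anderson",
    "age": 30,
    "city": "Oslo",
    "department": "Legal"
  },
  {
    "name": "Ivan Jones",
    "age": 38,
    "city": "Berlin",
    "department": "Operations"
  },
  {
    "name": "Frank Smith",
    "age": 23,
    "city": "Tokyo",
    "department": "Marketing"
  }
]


Search criteria: {'department': 'Operations', 'city': 'Berlin'}

Checking 8 records:
  Dave Smith: {department: Marketing, city: New York}
  Heidi White: {department: Support, city: Berlin}
  Tina Harris: {department: Engineering, city: Vienna}
  Carol Davis: {department: Marketing, city: Tokyo}
  Eve Wilson: {department: Finance, city: London}
  Karl Anderson: {department: Legal, city: Oslo}
  Ivan Jones: {department: Operations, city: Berlin} <-- MATCH
  Frank Smith: {department: Marketing, city: Tokyo}

Matches: ["Ivan Jones"]

["Ivan Jones"]


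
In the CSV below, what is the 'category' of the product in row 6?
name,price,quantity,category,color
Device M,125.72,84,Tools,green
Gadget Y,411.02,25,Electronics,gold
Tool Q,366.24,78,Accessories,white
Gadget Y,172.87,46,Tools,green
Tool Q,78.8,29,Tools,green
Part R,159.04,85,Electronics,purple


Query: Row 6 ('Part R'), column 'category'
Value: Electronics

Electronics


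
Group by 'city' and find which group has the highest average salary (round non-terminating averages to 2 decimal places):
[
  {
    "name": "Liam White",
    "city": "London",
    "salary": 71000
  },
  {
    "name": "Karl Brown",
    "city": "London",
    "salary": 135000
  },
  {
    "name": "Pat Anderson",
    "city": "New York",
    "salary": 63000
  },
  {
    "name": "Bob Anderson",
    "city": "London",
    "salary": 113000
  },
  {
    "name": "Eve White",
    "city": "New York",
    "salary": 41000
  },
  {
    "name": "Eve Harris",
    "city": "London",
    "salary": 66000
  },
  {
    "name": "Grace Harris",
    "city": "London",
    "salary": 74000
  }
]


Group by: city

Groups:
  London: 5 people, avg salary = 459000/5 = $91800
  New York: 2 people, avg salary = 104000/2 = $52000

Highest average salary: London ($91800)

London ($91800)


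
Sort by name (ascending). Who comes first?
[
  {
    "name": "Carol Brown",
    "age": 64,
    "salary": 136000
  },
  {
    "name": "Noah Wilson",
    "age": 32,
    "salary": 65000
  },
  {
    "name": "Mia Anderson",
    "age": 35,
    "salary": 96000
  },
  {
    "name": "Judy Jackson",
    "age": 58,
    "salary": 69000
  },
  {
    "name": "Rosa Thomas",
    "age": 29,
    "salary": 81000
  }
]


Sort by: name (ascending)

Sorted order:
  1. Carol Brown (name = Carol Brown)
  2. Judy Jackson (name = Judy Jackson)
  3. Mia Anderson (name = Mia Anderson)
  4. Noah Wilson (name = Noah Wilson)
  5. Rosa Thomas (name = Rosa Thomas)

First: Carol Brown

Carol Brown


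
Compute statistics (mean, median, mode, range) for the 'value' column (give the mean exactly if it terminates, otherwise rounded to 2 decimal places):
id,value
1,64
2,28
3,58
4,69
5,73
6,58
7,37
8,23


Data: [64, 28, 58, 69, 73, 58, 37, 23]
Count: 8
Sum: 410
Mean: 410/8 = 51.25
Sorted: [23, 28, 37, 58, 58, 64, 69, 73]
Median: 58.0
Mode: 58 (2 times)
Range: 73 - 23 = 50
Min: 23, Max: 73

mean=51.25, median=58.0, mode=58, range=50


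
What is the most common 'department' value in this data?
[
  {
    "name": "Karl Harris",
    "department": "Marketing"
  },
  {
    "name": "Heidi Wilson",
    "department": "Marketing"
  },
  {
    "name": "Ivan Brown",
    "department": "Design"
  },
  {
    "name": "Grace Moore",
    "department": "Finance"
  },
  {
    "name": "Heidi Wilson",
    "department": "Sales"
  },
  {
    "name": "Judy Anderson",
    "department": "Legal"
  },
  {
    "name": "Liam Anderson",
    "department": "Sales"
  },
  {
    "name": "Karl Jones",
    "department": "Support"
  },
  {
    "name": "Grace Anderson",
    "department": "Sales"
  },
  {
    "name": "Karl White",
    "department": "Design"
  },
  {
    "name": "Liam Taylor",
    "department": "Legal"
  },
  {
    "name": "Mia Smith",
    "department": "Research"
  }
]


Counting 'department' values across 12 records:

  Sales: 3 ###
  Marketing: 2 ##
  Design: 2 ##
  Legal: 2 ##
  Finance: 1 #
  Support: 1 #
  Research: 1 #

Most common: Sales (3 times)

Sales (3 times)


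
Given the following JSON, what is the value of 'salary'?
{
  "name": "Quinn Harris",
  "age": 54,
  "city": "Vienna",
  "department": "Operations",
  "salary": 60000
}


Looking up field 'salary'
Value: 60000

60000


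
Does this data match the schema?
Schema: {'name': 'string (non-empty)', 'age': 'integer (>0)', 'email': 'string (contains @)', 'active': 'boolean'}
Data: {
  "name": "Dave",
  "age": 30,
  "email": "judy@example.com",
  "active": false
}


Validating each field against schema:
  name: OK (non-empty string)
  age: OK (positive integer)
  email: OK (string with @)
  active: OK (boolean)

Result: VALID

VALID


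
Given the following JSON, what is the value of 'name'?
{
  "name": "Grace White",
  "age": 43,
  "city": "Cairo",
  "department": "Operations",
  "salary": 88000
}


Looking up field 'name'
Value: Grace White

Grace White


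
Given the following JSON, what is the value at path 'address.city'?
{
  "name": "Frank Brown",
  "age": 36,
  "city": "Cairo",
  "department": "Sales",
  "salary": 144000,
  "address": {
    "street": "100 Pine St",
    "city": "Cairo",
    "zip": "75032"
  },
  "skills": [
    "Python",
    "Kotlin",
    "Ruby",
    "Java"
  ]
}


Query: address.city
Path: address -> city
Value: Cairo

Cairo


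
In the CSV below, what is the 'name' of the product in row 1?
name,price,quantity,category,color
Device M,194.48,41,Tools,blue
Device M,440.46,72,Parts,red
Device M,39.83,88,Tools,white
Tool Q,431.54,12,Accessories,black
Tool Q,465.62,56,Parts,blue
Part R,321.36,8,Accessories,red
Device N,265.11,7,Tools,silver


Query: Row 1 ('Device M'), column 'name'
Value: Device M

Device M


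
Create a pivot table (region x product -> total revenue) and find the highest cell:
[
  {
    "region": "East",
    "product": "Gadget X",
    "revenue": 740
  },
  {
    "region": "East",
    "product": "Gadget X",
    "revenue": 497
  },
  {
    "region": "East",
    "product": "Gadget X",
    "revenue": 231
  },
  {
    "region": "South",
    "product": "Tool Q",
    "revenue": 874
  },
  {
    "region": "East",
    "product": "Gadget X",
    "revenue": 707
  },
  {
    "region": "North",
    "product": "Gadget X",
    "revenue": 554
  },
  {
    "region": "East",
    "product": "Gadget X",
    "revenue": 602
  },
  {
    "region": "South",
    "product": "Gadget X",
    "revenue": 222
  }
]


Pivot: region (rows) x product (columns) -> total revenue

     Gadget X      Tool Q      
East          2777             0  
North          554             0  
South          222           874  

Highest: East / Gadget X = $2777

East / Gadget X = $2777


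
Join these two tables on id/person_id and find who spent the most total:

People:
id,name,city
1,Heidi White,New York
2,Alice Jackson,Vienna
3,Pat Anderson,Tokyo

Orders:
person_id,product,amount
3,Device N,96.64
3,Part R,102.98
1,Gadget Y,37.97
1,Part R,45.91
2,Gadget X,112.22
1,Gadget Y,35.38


Join on: people.id = orders.person_id

Joined rows:
  Pat Anderson (Tokyo) bought Device N for $96.64
  Pat Anderson (Tokyo) bought Part R for $102.98
  Heidi White (New York) bought Gadget Y for $37.97
  Heidi White (New York) bought Part R for $45.91
  Alice Jackson (Vienna) bought Gadget X for $112.22
  Heidi White (New York) bought Gadget Y for $35.38

Total per person:
  Pat Anderson: $199.62
  Heidi White: $119.26
  Alice Jackson: $112.22

Top spender: Pat Anderson ($199.62)

Pat Anderson ($199.62)


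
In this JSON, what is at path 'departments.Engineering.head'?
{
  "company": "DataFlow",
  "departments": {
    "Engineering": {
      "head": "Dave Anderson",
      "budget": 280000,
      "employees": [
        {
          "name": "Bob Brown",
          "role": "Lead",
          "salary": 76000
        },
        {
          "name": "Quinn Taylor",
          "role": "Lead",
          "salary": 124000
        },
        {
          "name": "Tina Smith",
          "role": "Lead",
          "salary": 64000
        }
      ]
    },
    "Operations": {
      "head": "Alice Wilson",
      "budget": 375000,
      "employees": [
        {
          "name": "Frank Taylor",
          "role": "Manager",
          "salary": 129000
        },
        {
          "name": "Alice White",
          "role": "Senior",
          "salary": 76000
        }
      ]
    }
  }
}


Path: departments.Engineering.head

Navigate:
  -> departments
  -> Engineering
  -> head = 'Dave Anderson'

Dave Anderson


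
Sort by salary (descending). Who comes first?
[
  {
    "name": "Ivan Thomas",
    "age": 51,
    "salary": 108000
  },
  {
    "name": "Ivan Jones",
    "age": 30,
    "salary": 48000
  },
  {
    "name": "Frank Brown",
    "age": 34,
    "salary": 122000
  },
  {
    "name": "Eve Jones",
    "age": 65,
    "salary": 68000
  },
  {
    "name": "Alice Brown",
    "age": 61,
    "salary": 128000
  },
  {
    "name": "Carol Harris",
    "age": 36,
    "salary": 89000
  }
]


Sort by: salary (descending)

Sorted order:
  1. Alice Brown (salary = 128000)
  2. Frank Brown (salary = 122000)
  3. Ivan Thomas (salary = 108000)
  4. Carol Harris (salary = 89000)
  5. Eve Jones (salary = 68000)
  6. Ivan Jones (salary = 48000)

First: Alice Brown

Alice Brown


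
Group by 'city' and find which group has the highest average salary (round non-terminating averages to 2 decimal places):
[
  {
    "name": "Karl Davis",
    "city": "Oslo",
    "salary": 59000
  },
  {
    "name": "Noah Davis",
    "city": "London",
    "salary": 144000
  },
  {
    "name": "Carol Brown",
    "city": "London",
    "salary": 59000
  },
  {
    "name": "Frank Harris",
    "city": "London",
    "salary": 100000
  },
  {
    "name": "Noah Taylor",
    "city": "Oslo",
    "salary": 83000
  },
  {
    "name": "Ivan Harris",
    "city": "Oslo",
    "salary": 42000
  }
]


Group by: city

Groups:
  London: 3 people, avg salary = 303000/3 = $101000
  Oslo: 3 people, avg salary = 184000/3 ≈ $61333.33

Highest average salary: London ($101000)

London ($101000)


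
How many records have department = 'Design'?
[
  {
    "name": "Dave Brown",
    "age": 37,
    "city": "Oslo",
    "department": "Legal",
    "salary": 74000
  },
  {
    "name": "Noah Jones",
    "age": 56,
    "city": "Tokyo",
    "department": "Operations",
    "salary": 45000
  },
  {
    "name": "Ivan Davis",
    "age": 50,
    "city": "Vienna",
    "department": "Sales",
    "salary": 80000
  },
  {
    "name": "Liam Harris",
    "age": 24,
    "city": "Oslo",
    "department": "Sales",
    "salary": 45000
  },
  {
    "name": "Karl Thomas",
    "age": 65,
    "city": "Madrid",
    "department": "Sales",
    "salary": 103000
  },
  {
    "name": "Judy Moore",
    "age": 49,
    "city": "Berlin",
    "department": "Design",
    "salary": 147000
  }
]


Data: 6 records
Condition: department = 'Design'

Checking each record:
  Dave Brown: Legal
  Noah Jones: Operations
  Ivan Davis: Sales
  Liam Harris: Sales
  Karl Thomas: Sales
  Judy Moore: Design MATCH

Count: 1

1


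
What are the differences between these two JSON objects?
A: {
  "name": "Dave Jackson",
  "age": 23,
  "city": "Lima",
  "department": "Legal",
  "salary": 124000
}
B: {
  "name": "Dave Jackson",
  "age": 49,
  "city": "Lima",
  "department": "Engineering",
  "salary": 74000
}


Comparing each field (in key order):
  name: same
  age: DIFFERENT
  city: same
  department: DIFFERENT
  salary: DIFFERENT
Differences:
  age: 23 -> 49
  department: Legal -> Engineering
  salary: 124000 -> 74000

3 field(s) changed

3 changes: age, department, salary


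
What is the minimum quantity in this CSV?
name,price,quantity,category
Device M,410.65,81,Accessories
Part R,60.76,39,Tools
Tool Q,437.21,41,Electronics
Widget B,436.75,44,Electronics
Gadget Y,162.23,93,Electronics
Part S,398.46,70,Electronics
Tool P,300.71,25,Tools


Computing minimum quantity:
Values: [81, 39, 41, 44, 93, 70, 25]
Min = 25

25


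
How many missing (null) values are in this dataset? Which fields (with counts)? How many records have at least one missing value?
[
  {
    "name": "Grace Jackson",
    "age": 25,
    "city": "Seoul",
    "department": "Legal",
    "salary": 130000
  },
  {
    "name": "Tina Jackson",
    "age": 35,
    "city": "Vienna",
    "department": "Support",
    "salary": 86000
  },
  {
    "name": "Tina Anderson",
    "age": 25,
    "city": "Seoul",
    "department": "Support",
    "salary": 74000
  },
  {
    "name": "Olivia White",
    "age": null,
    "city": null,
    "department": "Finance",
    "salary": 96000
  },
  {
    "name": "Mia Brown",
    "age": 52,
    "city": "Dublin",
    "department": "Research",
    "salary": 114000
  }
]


Checking for missing (null) values in 5 records:

  Grace Jackson: complete
  Tina Jackson: complete
  Tina Anderson: complete
  Olivia White: age, city
  Mia Brown: complete

Per field:
  name: 0 missing
  age: 1 missing
  city: 1 missing
  department: 0 missing
  salary: 0 missing

Total missing values: 2
Records with any missing: 1

2 missing values (age: 1, city: 1); 1 incomplete records


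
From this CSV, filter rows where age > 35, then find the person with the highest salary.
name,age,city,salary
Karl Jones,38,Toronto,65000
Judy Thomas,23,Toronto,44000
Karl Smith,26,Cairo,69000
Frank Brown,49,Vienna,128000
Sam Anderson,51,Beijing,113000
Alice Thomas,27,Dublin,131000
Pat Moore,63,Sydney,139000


Filter: age > 35
Sort by: salary (descending)

Filtered records (4):
  Pat Moore, age 63, salary $139000
  Frank Brown, age 49, salary $128000
  Sam Anderson, age 51, salary $113000
  Karl Jones, age 38, salary $65000

Highest salary: Pat Moore ($139000)

Pat Moore


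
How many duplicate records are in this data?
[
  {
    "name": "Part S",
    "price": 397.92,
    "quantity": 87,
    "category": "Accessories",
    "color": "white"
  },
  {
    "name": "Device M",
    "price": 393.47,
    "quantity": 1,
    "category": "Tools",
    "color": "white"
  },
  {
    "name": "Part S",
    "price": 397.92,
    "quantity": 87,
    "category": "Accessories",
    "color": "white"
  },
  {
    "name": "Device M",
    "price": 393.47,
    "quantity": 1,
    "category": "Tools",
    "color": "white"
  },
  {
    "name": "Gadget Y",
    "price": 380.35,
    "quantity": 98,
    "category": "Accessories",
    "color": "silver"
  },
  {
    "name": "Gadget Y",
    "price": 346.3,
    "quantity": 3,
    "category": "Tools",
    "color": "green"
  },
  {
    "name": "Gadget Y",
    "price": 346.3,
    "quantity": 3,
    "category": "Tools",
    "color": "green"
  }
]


Checking 7 records for duplicates:

  Row 1: Part S ($397.92, qty 87)
  Row 2: Device M ($393.47, qty 1)
  Row 3: Part S ($397.92, qty 87) <-- DUPLICATE
  Row 4: Device M ($393.47, qty 1) <-- DUPLICATE
  Row 5: Gadget Y ($380.35, qty 98)
  Row 6: Gadget Y ($346.3, qty 3)
  Row 7: Gadget Y ($346.3, qty 3) <-- DUPLICATE

Duplicates found: 3
Unique records: 4

3 duplicates, 4 unique


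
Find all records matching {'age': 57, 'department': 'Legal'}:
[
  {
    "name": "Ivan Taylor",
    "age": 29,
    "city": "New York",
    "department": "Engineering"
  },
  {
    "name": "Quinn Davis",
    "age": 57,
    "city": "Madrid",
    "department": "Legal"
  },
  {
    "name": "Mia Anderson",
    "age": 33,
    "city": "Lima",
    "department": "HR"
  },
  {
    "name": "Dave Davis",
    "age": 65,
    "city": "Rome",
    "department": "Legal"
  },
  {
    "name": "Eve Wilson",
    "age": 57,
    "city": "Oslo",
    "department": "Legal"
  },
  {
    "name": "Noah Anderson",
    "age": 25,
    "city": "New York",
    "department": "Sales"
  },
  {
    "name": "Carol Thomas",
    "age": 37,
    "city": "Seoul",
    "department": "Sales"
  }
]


Search criteria: {'age': 57, 'department': 'Legal'}

Checking 7 records:
  Ivan Taylor: {age: 29, department: Engineering}
  Quinn Davis: {age: 57, department: Legal} <-- MATCH
  Mia Anderson: {age: 33, department: HR}
  Dave Davis: {age: 65, department: Legal}
  Eve Wilson: {age: 57, department: Legal} <-- MATCH
  Noah Anderson: {age: 25, department: Sales}
  Carol Thomas: {age: 37, department: Sales}

Matches: ["Quinn Davis", "Eve Wilson"]

["Quinn Davis", "Eve Wilson"]


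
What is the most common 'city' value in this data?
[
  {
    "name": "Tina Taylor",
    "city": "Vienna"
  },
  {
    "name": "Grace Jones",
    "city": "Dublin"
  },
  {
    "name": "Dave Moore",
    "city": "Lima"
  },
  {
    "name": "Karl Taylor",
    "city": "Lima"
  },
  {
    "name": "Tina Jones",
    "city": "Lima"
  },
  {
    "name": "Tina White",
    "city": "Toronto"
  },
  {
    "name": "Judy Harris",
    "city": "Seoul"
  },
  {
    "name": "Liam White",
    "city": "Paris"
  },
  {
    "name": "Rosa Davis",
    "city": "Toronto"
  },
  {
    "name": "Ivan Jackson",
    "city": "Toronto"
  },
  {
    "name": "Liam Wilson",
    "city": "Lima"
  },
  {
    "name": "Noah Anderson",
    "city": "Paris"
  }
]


Counting 'city' values across 12 records:

  Lima: 4 ####
  Toronto: 3 ###
  Paris: 2 ##
  Vienna: 1 #
  Dublin: 1 #
  Seoul: 1 #

Most common: Lima (4 times)

Lima (4 times)


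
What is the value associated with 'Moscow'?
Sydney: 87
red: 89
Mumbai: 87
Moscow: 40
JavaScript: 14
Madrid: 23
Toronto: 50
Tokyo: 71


Looking up key 'Moscow'
Value: 40

40


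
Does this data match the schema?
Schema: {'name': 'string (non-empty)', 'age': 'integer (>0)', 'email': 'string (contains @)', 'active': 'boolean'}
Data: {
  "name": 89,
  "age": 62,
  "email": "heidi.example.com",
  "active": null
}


Validating each field against schema:
  name: FAIL (89 is not a string)
  age: OK (positive integer)
  email: FAIL ("heidi.example.com" does not contain @)
  active: FAIL (null is not a boolean)

Result: INVALID (3 errors: name, email, active)

INVALID (3 errors: name, email, active)


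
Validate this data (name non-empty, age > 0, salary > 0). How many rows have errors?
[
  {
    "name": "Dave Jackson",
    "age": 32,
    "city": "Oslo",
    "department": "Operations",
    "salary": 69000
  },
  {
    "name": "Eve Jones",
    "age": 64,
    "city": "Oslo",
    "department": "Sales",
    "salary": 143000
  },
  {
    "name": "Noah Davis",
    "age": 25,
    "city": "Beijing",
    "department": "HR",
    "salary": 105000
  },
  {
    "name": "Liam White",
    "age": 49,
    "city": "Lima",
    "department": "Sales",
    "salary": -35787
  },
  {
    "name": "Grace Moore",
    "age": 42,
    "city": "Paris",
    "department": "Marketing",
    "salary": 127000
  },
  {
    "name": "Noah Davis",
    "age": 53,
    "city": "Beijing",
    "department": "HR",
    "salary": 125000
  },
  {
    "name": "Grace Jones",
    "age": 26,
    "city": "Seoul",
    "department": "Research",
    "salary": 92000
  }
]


Validating 7 records:
Rules: name non-empty, age > 0, salary > 0

  Row 1 (Dave Jackson): OK
  Row 2 (Eve Jones): OK
  Row 3 (Noah Davis): OK
  Row 4 (Liam White): negative salary: -35787
  Row 5 (Grace Moore): OK
  Row 6 (Noah Davis): OK
  Row 7 (Grace Jones): OK

Total errors: 1

1 errors


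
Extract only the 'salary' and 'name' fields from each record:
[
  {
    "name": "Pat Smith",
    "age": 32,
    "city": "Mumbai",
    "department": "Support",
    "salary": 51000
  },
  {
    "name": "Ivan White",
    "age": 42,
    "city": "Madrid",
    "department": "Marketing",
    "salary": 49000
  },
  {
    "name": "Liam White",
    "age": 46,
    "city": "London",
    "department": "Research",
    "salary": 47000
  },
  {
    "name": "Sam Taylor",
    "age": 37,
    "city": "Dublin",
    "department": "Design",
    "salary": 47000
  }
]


Original: 4 records with fields: name, age, city, department, salary
Keep: ['salary', 'name']
Drop: ['age', 'city', 'department']
Result: 4 records, 2 fields each

[
  {
    "salary": 51000,
    "name": "Pat Smith"
  },
  {
    "salary": 49000,
    "name": "Ivan White"
  },
  {
    "salary": 47000,
    "name": "Liam White"
  },
  {
    "salary": 47000,
    "name": "Sam Taylor"
  }
]


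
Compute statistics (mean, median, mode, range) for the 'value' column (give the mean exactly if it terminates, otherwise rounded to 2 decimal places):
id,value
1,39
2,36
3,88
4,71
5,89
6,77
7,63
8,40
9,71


Data: [39, 36, 88, 71, 89, 77, 63, 40, 71]
Count: 9
Sum: 574
Mean: 574/9 ≈ 63.78 (rounded to 2 decimal places)
Sorted: [36, 39, 40, 63, 71, 71, 77, 88, 89]
Median: 71.0
Mode: 71 (2 times)
Range: 89 - 36 = 53
Min: 36, Max: 89

mean≈63.78, median=71.0, mode=71, range=53


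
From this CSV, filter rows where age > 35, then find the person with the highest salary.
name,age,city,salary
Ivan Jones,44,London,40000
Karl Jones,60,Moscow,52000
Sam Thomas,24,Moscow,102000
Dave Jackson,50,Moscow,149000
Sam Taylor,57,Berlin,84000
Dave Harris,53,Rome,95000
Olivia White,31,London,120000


Filter: age > 35
Sort by: salary (descending)

Filtered records (5):
  Dave Jackson, age 50, salary $149000
  Dave Harris, age 53, salary $95000
  Sam Taylor, age 57, salary $84000
  Karl Jones, age 60, salary $52000
  Ivan Jones, age 44, salary $40000

Highest salary: Dave Jackson ($149000)

Dave Jackson


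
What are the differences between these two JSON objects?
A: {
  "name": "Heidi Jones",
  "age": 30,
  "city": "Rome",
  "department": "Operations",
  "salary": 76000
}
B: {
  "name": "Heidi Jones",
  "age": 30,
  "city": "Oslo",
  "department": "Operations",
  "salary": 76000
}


Comparing each field (in key order):
  name: same
  age: same
  city: DIFFERENT
  department: same
  salary: same
Differences:
  city: Rome -> Oslo

1 field(s) changed

1 change: city


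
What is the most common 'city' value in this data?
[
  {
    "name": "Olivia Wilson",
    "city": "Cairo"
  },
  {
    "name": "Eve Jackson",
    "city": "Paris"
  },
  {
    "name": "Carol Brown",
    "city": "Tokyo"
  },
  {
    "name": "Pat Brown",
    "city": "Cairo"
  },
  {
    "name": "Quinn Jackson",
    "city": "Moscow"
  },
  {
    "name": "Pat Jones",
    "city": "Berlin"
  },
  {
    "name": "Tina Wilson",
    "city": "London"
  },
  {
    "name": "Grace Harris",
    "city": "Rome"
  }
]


Counting 'city' values across 8 records:

  Cairo: 2 ##
  Paris: 1 #
  Tokyo: 1 #
  Moscow: 1 #
  Berlin: 1 #
  London: 1 #
  Rome: 1 #

Most common: Cairo (2 times)

Cairo (2 times)


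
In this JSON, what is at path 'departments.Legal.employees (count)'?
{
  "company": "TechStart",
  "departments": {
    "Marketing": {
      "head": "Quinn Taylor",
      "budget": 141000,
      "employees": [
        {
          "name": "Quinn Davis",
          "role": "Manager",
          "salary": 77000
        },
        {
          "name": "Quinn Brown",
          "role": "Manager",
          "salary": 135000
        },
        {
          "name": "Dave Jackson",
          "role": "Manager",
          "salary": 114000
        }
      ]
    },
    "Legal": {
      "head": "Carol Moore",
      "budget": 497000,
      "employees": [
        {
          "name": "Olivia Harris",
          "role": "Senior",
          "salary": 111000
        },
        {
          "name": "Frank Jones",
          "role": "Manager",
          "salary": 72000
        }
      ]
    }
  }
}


Path: departments.Legal.employees (count)

Navigate:
  -> departments
  -> Legal
  -> employees (array, length 2)

2


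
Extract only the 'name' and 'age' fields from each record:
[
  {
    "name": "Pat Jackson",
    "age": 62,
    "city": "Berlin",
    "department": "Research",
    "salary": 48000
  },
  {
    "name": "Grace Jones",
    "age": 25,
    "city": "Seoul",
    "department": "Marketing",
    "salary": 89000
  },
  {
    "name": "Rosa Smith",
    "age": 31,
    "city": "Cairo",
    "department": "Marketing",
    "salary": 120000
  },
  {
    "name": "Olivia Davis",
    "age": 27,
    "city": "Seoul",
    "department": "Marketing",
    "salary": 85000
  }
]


Original: 4 records with fields: name, age, city, department, salary
Keep: ['name', 'age']
Drop: ['city', 'department', 'salary']
Result: 4 records, 2 fields each

[
  {
    "name": "Pat Jackson",
    "age": 62
  },
  {
    "name": "Grace Jones",
    "age": 25
  },
  {
    "name": "Rosa Smith",
    "age": 31
  },
  {
    "name": "Olivia Davis",
    "age": 27
  }
]


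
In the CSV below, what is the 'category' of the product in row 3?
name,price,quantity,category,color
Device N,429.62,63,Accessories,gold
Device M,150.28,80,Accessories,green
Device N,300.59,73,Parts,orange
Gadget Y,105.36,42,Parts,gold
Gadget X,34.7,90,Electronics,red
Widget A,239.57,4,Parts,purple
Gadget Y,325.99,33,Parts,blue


Query: Row 3 ('Device N'), column 'category'
Value: Parts

Parts


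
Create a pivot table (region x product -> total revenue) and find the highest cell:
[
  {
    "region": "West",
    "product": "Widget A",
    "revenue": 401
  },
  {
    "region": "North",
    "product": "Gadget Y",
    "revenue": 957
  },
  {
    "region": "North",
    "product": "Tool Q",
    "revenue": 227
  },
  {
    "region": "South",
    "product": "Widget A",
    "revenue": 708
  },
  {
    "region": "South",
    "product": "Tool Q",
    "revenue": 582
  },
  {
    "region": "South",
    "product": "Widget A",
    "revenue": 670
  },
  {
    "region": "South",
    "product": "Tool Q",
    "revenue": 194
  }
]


Pivot: region (rows) x product (columns) -> total revenue

     Gadget Y      Tool Q        Widget A    
North          957           227             0  
South            0           776          1378  
West             0             0           401  

Highest: South / Widget A = $1378

South / Widget A = $1378


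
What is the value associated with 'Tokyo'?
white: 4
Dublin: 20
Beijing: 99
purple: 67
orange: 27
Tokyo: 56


Looking up key 'Tokyo'
Value: 56

56


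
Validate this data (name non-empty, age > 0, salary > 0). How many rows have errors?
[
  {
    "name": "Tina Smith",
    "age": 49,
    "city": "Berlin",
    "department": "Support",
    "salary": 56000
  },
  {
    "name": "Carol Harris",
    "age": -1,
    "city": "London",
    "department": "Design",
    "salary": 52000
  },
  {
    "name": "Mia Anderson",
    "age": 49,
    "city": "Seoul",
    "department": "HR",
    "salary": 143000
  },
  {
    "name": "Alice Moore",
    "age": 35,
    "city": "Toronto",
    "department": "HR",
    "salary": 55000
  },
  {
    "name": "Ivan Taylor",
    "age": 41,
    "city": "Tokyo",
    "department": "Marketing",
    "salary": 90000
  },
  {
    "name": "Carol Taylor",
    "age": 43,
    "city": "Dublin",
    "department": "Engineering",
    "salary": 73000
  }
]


Validating 6 records:
Rules: name non-empty, age > 0, salary > 0

  Row 1 (Tina Smith): OK
  Row 2 (Carol Harris): negative age: -1
  Row 3 (Mia Anderson): OK
  Row 4 (Alice Moore): OK
  Row 5 (Ivan Taylor): OK
  Row 6 (Carol Taylor): OK

Total errors: 1

1 errors


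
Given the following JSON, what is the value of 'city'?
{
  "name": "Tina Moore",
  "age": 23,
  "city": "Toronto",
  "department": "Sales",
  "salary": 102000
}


Looking up field 'city'
Value: Toronto

Toronto


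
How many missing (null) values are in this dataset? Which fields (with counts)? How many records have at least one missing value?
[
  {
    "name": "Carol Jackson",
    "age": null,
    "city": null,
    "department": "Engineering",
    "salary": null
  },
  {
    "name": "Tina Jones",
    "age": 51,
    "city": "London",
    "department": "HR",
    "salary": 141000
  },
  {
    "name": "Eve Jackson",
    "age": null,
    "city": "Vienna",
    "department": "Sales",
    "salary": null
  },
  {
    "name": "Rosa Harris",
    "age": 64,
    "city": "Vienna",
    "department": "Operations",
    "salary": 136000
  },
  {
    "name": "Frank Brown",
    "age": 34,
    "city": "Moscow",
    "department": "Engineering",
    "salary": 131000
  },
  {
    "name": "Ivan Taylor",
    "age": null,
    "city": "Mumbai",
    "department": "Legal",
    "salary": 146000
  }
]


Checking for missing (null) values in 6 records:

  Carol Jackson: age, city, salary
  Tina Jones: complete
  Eve Jackson: age, salary
  Rosa Harris: complete
  Frank Brown: complete
  Ivan Taylor: age

Per field:
  name: 0 missing
  age: 3 missing
  city: 1 missing
  department: 0 missing
  salary: 2 missing

Total missing values: 6
Records with any missing: 3

6 missing values (age: 3, city: 1, salary: 2); 3 incomplete records


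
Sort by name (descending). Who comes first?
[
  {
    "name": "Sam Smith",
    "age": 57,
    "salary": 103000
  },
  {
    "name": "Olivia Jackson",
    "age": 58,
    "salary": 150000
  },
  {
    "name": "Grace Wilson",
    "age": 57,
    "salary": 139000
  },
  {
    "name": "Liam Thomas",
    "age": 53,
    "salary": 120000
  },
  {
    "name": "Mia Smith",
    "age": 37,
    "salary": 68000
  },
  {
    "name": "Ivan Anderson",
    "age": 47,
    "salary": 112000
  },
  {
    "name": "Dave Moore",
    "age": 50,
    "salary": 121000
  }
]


Sort by: name (descending)

Sorted order:
  1. Sam Smith (name = Sam Smith)
  2. Olivia Jackson (name = Olivia Jackson)
  3. Mia Smith (name = Mia Smith)
  4. Liam Thomas (name = Liam Thomas)
  5. Ivan Anderson (name = Ivan Anderson)
  6. Grace Wilson (name = Grace Wilson)
  7. Dave Moore (name = Dave Moore)

First: Sam Smith

Sam Smith


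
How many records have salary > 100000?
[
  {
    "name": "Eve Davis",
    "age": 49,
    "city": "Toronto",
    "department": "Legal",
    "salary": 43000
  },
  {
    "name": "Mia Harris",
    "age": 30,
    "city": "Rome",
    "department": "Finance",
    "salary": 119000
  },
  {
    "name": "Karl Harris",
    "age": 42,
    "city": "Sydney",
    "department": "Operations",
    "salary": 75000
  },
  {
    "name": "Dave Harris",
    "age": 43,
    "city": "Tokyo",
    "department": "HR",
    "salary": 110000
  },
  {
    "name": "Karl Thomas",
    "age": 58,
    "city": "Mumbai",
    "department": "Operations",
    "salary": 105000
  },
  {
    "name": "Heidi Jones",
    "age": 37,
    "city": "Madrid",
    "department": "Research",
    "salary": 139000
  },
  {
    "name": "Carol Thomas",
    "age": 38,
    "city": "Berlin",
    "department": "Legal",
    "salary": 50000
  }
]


Data: 7 records
Condition: salary > 100000

Checking each record:
  Eve Davis: 43000
  Mia Harris: 119000 MATCH
  Karl Harris: 75000
  Dave Harris: 110000 MATCH
  Karl Thomas: 105000 MATCH
  Heidi Jones: 139000 MATCH
  Carol Thomas: 50000

Count: 4

4
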